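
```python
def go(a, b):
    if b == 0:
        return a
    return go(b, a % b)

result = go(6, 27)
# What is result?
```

go(6, 27) -> go(27, 6) -> go(6, 3) -> go(3, 0) -> 3

Answer: 3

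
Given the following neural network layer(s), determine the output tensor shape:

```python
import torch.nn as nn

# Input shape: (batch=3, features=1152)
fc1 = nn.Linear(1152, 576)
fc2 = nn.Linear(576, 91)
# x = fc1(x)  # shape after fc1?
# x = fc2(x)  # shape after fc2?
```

Input: (3, 1152) -> after fc1: (3, 576) -> Output: (3, 91)

Answer: (3, 91)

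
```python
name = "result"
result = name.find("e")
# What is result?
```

Trace:
`name = "result"` → name = 'result'
`result = name.find("e")` → result = 1
So result = 1

Answer: 1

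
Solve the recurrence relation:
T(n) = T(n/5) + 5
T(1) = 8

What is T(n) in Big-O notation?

Each step divides n by 5 and adds 5. After log_5(n) steps we reach T(1)=8. So T(n) = 5·log_5(n) + 8 = O(log n).

Answer: O(log n)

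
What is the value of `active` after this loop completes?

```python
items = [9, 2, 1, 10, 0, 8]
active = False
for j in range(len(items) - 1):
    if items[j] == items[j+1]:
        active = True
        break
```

Check consecutive duplicates in [9, 2, 1, 10, 0, 8]
`active` takes the values: False

Answer: False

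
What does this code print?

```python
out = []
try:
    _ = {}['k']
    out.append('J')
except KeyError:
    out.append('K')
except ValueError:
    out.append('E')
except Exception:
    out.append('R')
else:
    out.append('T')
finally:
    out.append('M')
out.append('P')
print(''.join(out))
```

Execution trace: 'K' (except KeyError) → 'M' (finally) → 'P' (after the try/except). Output: KMP

Answer: KMP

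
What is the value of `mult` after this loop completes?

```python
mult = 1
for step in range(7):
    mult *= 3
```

3^7 = 2187
`mult` takes the values: 1 → 3 → 9 → 27 → 81 → 243 → 729 → 2187

Answer: 2187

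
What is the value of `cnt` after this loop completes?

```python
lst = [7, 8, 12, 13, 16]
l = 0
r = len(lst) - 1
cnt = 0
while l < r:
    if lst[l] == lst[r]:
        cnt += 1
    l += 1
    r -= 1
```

Count matching pairs from ends
`cnt` takes the values: 0

Answer: 0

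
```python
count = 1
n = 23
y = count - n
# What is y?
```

Trace:
`count = 1` → count = 1
`n = 23` → n = 23
`y = count - n` → y = -22
So y = -22

Answer: -22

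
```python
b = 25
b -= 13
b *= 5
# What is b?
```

Trace:
`b = 25` → b = 25
`b -= 13` → b = 12
`b *= 5` → b = 60
So b = 60

Answer: 60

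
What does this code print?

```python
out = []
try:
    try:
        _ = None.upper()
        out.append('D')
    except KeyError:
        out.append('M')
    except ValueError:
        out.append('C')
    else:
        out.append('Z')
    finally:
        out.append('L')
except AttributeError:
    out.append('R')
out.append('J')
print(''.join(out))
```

Execution trace: 'L' (inner finally) → 'R' (outer except AttributeError) → 'J' (after the try/except). Output: LRJ

Answer: LRJ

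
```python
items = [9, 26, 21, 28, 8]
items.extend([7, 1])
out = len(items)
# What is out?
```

Trace:
`items = [9, 26, 21, 28, 8]` → items = [9, 26, 21, 28, 8]
`items.extend([7, 1])` → items = [9, 26, 21, 28, 8, 7, 1]
`out = len(items)` → out = 7
So out = 7

Answer: 7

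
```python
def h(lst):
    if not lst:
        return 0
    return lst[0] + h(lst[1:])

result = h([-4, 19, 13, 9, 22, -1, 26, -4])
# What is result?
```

(-4) + 19 + 13 + 9 + 22 + (-1) + 26 + (-4) + 0 = 80

Answer: 80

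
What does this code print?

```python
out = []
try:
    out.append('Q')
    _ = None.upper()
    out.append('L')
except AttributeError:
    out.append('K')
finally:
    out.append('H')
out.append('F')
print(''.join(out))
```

Execution trace: 'Q' (try body) → 'K' (except AttributeError) → 'H' (finally) → 'F' (after the try/except). Output: QKHF

Answer: QKHF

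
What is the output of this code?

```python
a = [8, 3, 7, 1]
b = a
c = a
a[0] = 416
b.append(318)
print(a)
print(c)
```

Key concept: multiple aliases.
Step by step:
`a = [8, 3, 7, 1]` → a = [8, 3, 7, 1]
`b = a` → b = [8, 3, 7, 1] (same object as a)
`c = a` → c = [8, 3, 7, 1] (same object as a, b)
`a[0] = 416` → a = [416, 3, 7, 1] (same object as b, c); b = [416, 3, 7, 1] (same object as a, c); c = [416, 3, 7, 1] (same object as a, b)
`b.append(318)` → a = [416, 3, 7, 1, 318] (same object as b, c); b = [416, 3, 7, 1, 318] (same object as a, c); c = [416, 3, 7, 1, 318] (same object as a, b)
`print(a)` → prints [416, 3, 7, 1, 318]
`print(c)` → prints [416, 3, 7, 1, 318]

Answer:
[416, 3, 7, 1, 318]
[416, 3, 7, 1, 318]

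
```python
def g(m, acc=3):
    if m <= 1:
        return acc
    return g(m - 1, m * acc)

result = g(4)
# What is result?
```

Accumulator trace (n, acc): (4, 3) -> (3, 12) -> (2, 36) -> (1, 72) -> return 72

Answer: 72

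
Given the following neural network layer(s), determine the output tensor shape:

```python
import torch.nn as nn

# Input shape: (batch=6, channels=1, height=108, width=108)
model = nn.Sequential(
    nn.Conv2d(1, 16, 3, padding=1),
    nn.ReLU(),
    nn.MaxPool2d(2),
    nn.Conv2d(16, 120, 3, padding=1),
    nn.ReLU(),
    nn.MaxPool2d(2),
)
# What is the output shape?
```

Input: (6, 1, 108, 108) -> after first Conv2d: (6, 16, 108, 108) -> after first MaxPool2d: (6, 16, 54, 54) -> after second Conv2d: (6, 120, 54, 54) -> Output: (6, 120, 27, 27)

Answer: (6, 120, 27, 27)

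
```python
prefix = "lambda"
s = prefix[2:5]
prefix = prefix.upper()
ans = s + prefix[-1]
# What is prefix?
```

Trace:
`prefix = "lambda"` → prefix = 'lambda'
`s = prefix[2:5]` → s = 'mbd'
`prefix = prefix.upper()` → prefix = 'LAMBDA'
`ans = s + prefix[-1]` → ans = 'mbdA'
So prefix = 'LAMBDA'

Answer: 'LAMBDA'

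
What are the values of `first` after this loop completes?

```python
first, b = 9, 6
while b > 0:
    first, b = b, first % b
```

GCD of 9 and 6
`first` takes the values: 9 → 6 → 3

Answer: 3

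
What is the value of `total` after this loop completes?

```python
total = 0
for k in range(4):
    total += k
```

Sum of 0 to 3 = 6
`total` takes the values: 0 → 1 → 3 → 6

Answer: 6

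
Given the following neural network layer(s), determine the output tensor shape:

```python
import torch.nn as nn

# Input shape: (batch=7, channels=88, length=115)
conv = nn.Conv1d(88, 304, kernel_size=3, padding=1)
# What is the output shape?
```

Input: (7, 88, 115) -> Output: (7, 304, 115)

Answer: (7, 304, 115)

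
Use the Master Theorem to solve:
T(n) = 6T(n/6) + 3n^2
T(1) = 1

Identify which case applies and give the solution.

a=6, b=6, f(n)=3n^2. log_6(6) = 1. Since c=2 > 1 and the regularity condition holds (6(n/6)^2 = (6/6^2)n^2 with 6/6^2 < 1), Case 3 applies: T(n) = Θ(f(n)) = O(n^2).

Answer: O(n^2) - Case 3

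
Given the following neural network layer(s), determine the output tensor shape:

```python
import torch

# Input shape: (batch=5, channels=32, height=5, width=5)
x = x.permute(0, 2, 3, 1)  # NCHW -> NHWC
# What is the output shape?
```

Input: (5, 32, 5, 5) -> Output: (5, 5, 5, 32)

Answer: (5, 5, 5, 32)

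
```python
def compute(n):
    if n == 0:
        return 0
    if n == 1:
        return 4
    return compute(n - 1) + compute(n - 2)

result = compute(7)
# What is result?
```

Build up from base cases: compute(0)=0, compute(1)=4, compute(2)=4, compute(3)=8, compute(4)=12, compute(5)=20, compute(6)=32, ..., compute(7)=52

Answer: 52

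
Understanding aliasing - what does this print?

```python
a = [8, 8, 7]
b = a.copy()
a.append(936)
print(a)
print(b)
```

Key concept: list.copy() creates independent copy.
Step by step:
`a = [8, 8, 7]` → a = [8, 8, 7]
`b = a.copy()` → b = [8, 8, 7]
`a.append(936)` → a = [8, 8, 7, 936]
`print(a)` → prints [8, 8, 7, 936]
`print(b)` → prints [8, 8, 7]

Answer:
[8, 8, 7, 936]
[8, 8, 7]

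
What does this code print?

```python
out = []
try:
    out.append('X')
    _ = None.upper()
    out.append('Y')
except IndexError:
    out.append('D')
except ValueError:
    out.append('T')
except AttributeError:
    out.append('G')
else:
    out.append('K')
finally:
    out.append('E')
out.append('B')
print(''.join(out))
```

Execution trace: 'X' (try body) → 'G' (except AttributeError) → 'E' (finally) → 'B' (after the try/except). Output: XGEB

Answer: XGEB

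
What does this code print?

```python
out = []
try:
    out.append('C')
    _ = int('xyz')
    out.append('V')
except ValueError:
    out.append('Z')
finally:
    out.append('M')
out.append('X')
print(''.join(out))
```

Execution trace: 'C' (try body) → 'Z' (except ValueError) → 'M' (finally) → 'X' (after the try/except). Output: CZMX

Answer: CZMX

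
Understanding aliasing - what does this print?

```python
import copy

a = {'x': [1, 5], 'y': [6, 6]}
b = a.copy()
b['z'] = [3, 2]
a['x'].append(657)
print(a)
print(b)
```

Key concept: shallow copy of dict with mutable values.
Step by step:
`a = {'x': [1, 5], 'y': [6, 6]}` → a = {'x': [1, 5], 'y': [6, 6]}
`b = a.copy()` → b = {'x': [1, 5], 'y': [6, 6]}
`b['z'] = [3, 2]` → b = {'x': [1, 5], 'y': [6, 6], 'z': [3, 2]}
`a['x'].append(657)` → a = {'x': [1, 5, 657], 'y': [6, 6]}; b = {'x': [1, 5, 657], 'y': [6, 6], 'z': [3, 2]}
`print(a)` → prints {'x': [1, 5, 657], 'y': [6, 6]}
`print(b)` → prints {'x': [1, 5, 657], 'y': [6, 6], 'z': [3, 2]}

Answer:
{'x': [1, 5, 657], 'y': [6, 6]}
{'x': [1, 5, 657], 'y': [6, 6], 'z': [3, 2]}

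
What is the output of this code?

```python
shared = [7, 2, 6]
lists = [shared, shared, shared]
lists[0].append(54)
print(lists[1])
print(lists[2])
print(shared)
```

Key concept: list of same reference.
Step by step:
`shared = [7, 2, 6]` → shared = [7, 2, 6]
`lists = [shared, shared, shared]` → lists = [[7, 2, 6], [7, 2, 6], [7, 2, 6]]
`lists[0].append(54)` → shared = [7, 2, 6, 54]; lists = [[7, 2, 6, 54], [7, 2, 6, 54], [7, 2, 6, 54]]
`print(lists[1])` → prints [7, 2, 6, 54]
`print(lists[2])` → prints [7, 2, 6, 54]
`print(shared)` → prints [7, 2, 6, 54]

Answer:
[7, 2, 6, 54]
[7, 2, 6, 54]
[7, 2, 6, 54]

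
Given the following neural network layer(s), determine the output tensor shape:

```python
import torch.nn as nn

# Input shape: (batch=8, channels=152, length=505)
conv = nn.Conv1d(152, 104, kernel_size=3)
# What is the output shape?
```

Input: (8, 152, 505) -> Output: (8, 104, 503)

Answer: (8, 104, 503)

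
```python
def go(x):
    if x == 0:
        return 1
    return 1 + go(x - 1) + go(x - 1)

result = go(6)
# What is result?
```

go(x) = 1 + 2·go(x-1), go(0)=1. Closed form: (1+1)·2^6 - 1 = 127.

Answer: 127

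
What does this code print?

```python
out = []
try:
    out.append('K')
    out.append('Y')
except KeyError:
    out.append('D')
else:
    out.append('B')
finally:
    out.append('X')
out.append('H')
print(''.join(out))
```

Execution trace: 'K' (try body) → 'Y' (try body, no exception) → 'B' (else) → 'X' (finally) → 'H' (after the try/except). Output: KYBXH

Answer: KYBXH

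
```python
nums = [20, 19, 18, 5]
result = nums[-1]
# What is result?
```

Trace:
`nums = [20, 19, 18, 5]` → nums = [20, 19, 18, 5]
`result = nums[-1]` → result = 5
So result = 5

Answer: 5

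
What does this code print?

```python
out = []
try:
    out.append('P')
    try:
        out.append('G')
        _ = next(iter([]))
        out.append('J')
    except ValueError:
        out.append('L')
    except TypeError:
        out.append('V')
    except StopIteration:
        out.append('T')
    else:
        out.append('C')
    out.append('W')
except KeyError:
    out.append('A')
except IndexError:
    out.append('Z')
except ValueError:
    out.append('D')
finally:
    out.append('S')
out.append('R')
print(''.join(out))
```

Execution trace: 'P' (try body) → 'G' (inner try body) → 'T' (inner except StopIteration) → 'W' (try body, no exception) → 'S' (finally) → 'R' (after the try/except). Output: PGTWSR

Answer: PGTWSR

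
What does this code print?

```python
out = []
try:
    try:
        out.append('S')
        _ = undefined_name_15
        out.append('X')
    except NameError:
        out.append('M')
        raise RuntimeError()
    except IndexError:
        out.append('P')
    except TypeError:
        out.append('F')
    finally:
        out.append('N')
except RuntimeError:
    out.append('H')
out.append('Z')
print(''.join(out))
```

Execution trace: 'S' (inner try body) → 'M' (inner except NameError) → 'N' (inner finally) → 'H' (outer except RuntimeError) → 'Z' (after the try/except). Output: SMNHZ

Answer: SMNHZ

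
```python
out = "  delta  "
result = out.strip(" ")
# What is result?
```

Trace:
`out = "  delta  "` → out = '  delta  '
`result = out.strip(" ")` → result = 'delta'
So result = 'delta'

Answer: 'delta'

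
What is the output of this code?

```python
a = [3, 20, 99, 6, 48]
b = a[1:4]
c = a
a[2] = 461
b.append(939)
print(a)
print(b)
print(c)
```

Key concept: slice vs alias.
Step by step:
`a = [3, 20, 99, 6, 48]` → a = [3, 20, 99, 6, 48]
`b = a[1:4]` → b = [20, 99, 6]
`c = a` → c = [3, 20, 99, 6, 48] (same object as a)
`a[2] = 461` → a = [3, 20, 461, 6, 48] (same object as c); c = [3, 20, 461, 6, 48] (same object as a)
`b.append(939)` → b = [20, 99, 6, 939]
`print(a)` → prints [3, 20, 461, 6, 48]
`print(b)` → prints [20, 99, 6, 939]
`print(c)` → prints [3, 20, 461, 6, 48]

Answer:
[3, 20, 461, 6, 48]
[20, 99, 6, 939]
[3, 20, 461, 6, 48]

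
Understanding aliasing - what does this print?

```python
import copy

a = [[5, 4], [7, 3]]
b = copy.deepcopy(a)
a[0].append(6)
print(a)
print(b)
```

Key concept: deep copy is fully independent.
Step by step:
`a = [[5, 4], [7, 3]]` → a = [[5, 4], [7, 3]]
`b = copy.deepcopy(a)` → b = [[5, 4], [7, 3]]
`a[0].append(6)` → a = [[5, 4, 6], [7, 3]]
`print(a)` → prints [[5, 4, 6], [7, 3]]
`print(b)` → prints [[5, 4], [7, 3]]

Answer:
[[5, 4, 6], [7, 3]]
[[5, 4], [7, 3]]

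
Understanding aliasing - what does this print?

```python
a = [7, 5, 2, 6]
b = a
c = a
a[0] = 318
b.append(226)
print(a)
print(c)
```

Key concept: multiple aliases.
Step by step:
`a = [7, 5, 2, 6]` → a = [7, 5, 2, 6]
`b = a` → b = [7, 5, 2, 6] (same object as a)
`c = a` → c = [7, 5, 2, 6] (same object as a, b)
`a[0] = 318` → a = [318, 5, 2, 6] (same object as b, c); b = [318, 5, 2, 6] (same object as a, c); c = [318, 5, 2, 6] (same object as a, b)
`b.append(226)` → a = [318, 5, 2, 6, 226] (same object as b, c); b = [318, 5, 2, 6, 226] (same object as a, c); c = [318, 5, 2, 6, 226] (same object as a, b)
`print(a)` → prints [318, 5, 2, 6, 226]
`print(c)` → prints [318, 5, 2, 6, 226]

Answer:
[318, 5, 2, 6, 226]
[318, 5, 2, 6, 226]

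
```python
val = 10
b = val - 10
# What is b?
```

Trace:
`val = 10` → val = 10
`b = val - 10` → b = 0
So b = 0

Answer: 0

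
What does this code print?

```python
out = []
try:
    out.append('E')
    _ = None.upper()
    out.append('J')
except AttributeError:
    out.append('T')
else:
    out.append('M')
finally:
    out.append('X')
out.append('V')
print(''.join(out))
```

Execution trace: 'E' (try body) → 'T' (except AttributeError) → 'X' (finally) → 'V' (after the try/except). Output: ETXV

Answer: ETXV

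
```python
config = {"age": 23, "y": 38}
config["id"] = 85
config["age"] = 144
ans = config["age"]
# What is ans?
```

Trace:
`config = {"age": 23, "y": 38}` → config = {'age': 23, 'y': 38}
`config["id"] = 85` → config = {'age': 23, 'y': 38, 'id': 85}
`config["age"] = 144` → config = {'age': 144, 'y': 38, 'id': 85}
`ans = config["age"]` → ans = 144
So ans = 144

Answer: 144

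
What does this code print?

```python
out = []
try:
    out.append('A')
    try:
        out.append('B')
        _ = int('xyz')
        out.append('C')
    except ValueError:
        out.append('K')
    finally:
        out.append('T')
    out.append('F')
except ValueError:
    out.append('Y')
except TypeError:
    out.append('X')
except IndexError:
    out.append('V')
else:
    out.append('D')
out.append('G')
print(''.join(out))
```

Execution trace: 'A' (try body) → 'B' (inner try body) → 'K' (inner except ValueError) → 'T' (inner finally) → 'F' (try body, no exception) → 'D' (else) → 'G' (after the try/except). Output: ABKTFDG

Answer: ABKTFDG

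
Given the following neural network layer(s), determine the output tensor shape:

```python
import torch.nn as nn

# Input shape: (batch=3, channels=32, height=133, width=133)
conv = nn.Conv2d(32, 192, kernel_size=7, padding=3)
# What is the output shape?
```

Input: (3, 32, 133, 133) -> Output: (3, 192, 133, 133)

Answer: (3, 192, 133, 133)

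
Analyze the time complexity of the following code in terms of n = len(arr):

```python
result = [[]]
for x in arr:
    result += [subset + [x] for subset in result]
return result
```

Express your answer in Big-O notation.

This is subset (power-set) generation — 2^n subsets, each materialised as a list of up to n elements. Time complexity: O(n · 2^n).

Answer: O(n · 2^n)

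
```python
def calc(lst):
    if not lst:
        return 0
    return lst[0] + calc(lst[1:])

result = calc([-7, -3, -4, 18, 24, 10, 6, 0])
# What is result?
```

(-7) + (-3) + (-4) + 18 + 24 + 10 + 6 + 0 + 0 = 44

Answer: 44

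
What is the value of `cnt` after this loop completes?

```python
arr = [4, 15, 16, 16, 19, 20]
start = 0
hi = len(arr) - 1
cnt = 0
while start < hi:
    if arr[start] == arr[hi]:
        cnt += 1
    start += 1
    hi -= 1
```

Count matching pairs from ends
`cnt` takes the values: 0 → 1

Answer: 1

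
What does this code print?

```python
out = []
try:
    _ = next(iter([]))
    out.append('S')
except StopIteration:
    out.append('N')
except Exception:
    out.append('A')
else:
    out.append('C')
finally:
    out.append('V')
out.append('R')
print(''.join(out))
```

Execution trace: 'N' (except StopIteration) → 'V' (finally) → 'R' (after the try/except). Output: NVR

Answer: NVR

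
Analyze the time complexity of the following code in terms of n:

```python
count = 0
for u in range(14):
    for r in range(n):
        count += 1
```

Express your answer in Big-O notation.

Each loop level contributes: 1 × n. Multiplying the contributions gives O(n).

Answer: O(n)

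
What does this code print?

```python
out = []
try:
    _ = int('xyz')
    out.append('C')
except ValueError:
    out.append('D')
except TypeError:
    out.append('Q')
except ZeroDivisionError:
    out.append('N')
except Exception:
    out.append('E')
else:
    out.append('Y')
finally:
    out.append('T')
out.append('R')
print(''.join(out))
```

Execution trace: 'D' (except ValueError) → 'T' (finally) → 'R' (after the try/except). Output: DTR

Answer: DTR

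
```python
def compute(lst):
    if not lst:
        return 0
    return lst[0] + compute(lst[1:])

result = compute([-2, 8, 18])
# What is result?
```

(-2) + 8 + 18 + 0 = 24

Answer: 24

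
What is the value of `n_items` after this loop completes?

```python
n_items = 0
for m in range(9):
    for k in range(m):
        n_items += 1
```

Triangle number: 0+1+2+...+8
`n_items` takes the values: 0 → 1 → 2 → 3 → 4 → 5 → 6 → 7 → 8 → 9 → 10 → 11 → 12 → 13 → 14 → 15 → 16 → 17 → 18 → 19 → 20 → 21 → 22 → 23 → 24 → 25 → 26 → 27 → 28 → 29 → 30 → 31 → 32 → 33 → 34 → 35 → 36

Answer: 36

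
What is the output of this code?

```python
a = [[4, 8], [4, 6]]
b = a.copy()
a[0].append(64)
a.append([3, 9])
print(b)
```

Key concept: shallow copy with nested lists.
Step by step:
`a = [[4, 8], [4, 6]]` → a = [[4, 8], [4, 6]]
`b = a.copy()` → b = [[4, 8], [4, 6]]
`a[0].append(64)` → a = [[4, 8, 64], [4, 6]]; b = [[4, 8, 64], [4, 6]]
`a.append([3, 9])` → a = [[4, 8, 64], [4, 6], [3, 9]]
`print(b)` → prints [[4, 8, 64], [4, 6]]

Answer: [[4, 8, 64], [4, 6]]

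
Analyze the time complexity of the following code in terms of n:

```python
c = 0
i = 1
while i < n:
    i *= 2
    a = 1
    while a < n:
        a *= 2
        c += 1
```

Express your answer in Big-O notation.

Each loop level contributes: log n × log n. Multiplying the contributions gives O(log² n).

Answer: O(log² n)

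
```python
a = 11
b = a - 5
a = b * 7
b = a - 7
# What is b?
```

Trace:
`a = 11` → a = 11
`b = a - 5` → b = 6
`a = b * 7` → a = 42
`b = a - 7` → b = 35
So b = 35

Answer: 35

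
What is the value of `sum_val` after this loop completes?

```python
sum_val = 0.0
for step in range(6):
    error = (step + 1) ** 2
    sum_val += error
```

Sum of squared losses 1² + 2² + ... + 6²
`sum_val` takes the values: 0.0 → 1.0 → 5.0 → 14.0 → 30.0 → 55.0 → 91.0

Answer: 91.0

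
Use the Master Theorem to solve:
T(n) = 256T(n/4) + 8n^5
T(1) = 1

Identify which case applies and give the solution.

a=256, b=4, f(n)=8n^5. log_4(256) = 4. Since c=5 > 4 and the regularity condition holds (256(n/4)^5 = (256/4^5)n^5 with 256/4^5 < 1), Case 3 applies: T(n) = Θ(f(n)) = O(n^5).

Answer: O(n^5) - Case 3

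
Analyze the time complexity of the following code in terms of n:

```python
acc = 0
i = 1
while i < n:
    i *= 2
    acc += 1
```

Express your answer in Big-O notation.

Each loop level contributes: log n. Multiplying the contributions gives O(log n).

Answer: O(log n)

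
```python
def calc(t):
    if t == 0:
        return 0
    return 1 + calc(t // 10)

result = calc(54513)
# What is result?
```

Count of digits of 54513: 5

Answer: 5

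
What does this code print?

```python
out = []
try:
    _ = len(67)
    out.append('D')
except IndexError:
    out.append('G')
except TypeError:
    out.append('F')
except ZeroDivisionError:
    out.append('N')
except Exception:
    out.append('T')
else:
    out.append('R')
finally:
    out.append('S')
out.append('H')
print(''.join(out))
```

Execution trace: 'F' (except TypeError) → 'S' (finally) → 'H' (after the try/except). Output: FSH

Answer: FSH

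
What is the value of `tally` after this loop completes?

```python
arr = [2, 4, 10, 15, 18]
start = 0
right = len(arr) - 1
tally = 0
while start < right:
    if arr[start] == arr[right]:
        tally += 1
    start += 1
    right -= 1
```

Count matching pairs from ends
`tally` takes the values: 0

Answer: 0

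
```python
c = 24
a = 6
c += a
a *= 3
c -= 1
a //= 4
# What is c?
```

Trace:
`c = 24` → c = 24
`a = 6` → a = 6
`c += a` → c = 30
`a *= 3` → a = 18
`c -= 1` → c = 29
`a //= 4` → a = 4
So c = 29

Answer: 29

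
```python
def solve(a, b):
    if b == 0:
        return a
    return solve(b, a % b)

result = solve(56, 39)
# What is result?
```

solve(56, 39) -> solve(39, 17) -> solve(17, 5) -> solve(5, 2) -> solve(2, 1) -> solve(1, 0) -> 1

Answer: 1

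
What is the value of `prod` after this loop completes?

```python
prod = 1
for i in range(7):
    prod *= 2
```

2^7 = 128
`prod` takes the values: 1 → 2 → 4 → 8 → 16 → 32 → 64 → 128

Answer: 128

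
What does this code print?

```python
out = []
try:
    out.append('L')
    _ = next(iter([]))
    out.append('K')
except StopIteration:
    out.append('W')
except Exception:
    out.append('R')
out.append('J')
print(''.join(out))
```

Execution trace: 'L' (try body) → 'W' (except StopIteration) → 'J' (after the try/except). Output: LWJ

Answer: LWJ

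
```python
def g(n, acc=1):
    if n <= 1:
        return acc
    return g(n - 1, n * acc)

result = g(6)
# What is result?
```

Accumulator trace (n, acc): (6, 1) -> (5, 6) -> (4, 30) -> (3, 120) -> (2, 360) -> (1, 720) -> return 720

Answer: 720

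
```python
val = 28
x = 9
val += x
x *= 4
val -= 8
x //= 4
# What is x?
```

Trace:
`val = 28` → val = 28
`x = 9` → x = 9
`val += x` → val = 37
`x *= 4` → x = 36
`val -= 8` → val = 29
`x //= 4` → x = 9
So x = 9

Answer: 9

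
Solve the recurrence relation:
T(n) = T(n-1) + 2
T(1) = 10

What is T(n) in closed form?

Unrolling: T(n) = T(1) + 2·(n-1) = 10 + 2(n-1) = 2n + 8.

Answer: T(n) = 2n + 8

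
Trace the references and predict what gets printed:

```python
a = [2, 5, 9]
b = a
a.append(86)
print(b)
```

Key concept: basic list aliasing.
Step by step:
`a = [2, 5, 9]` → a = [2, 5, 9]
`b = a` → b = [2, 5, 9] (same object as a)
`a.append(86)` → a = [2, 5, 9, 86] (same object as b); b = [2, 5, 9, 86] (same object as a)
`print(b)` → prints [2, 5, 9, 86]

Answer: [2, 5, 9, 86]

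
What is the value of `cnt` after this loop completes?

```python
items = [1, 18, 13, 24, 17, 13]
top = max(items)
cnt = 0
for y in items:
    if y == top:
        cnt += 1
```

Count of max value 24 in [1, 18, 13, 24, 17, 13]
`cnt` takes the values: 0 → 1

Answer: 1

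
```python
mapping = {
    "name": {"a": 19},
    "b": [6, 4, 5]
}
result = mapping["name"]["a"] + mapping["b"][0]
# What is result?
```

Trace:
`mapping = { ...` → mapping = {'name': {'a': 19}, 'b': [6, 4, 5]}
`result = mapping["name"]["a"] + mapping["b"][0]` → result = 25
So result = 25

Answer: 25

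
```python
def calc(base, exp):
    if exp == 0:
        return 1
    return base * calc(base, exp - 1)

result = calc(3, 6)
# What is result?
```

calc(3, 6) = 3 * 3 * 3 * 3 * 3 * 3 = 729

Answer: 729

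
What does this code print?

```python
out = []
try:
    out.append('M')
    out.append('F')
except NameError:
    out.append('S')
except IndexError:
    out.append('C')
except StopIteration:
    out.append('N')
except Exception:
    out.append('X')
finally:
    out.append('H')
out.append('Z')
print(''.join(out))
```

Execution trace: 'M' (try body) → 'F' (try body, no exception) → 'H' (finally) → 'Z' (after the try/except). Output: MFHZ

Answer: MFHZ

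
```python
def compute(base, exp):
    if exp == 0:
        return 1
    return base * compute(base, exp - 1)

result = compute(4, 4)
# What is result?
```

compute(4, 4) = 4 * 4 * 4 * 4 = 256

Answer: 256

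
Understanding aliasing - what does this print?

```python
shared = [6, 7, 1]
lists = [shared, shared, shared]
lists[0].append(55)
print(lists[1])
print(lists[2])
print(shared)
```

Key concept: list of same reference.
Step by step:
`shared = [6, 7, 1]` → shared = [6, 7, 1]
`lists = [shared, shared, shared]` → lists = [[6, 7, 1], [6, 7, 1], [6, 7, 1]]
`lists[0].append(55)` → shared = [6, 7, 1, 55]; lists = [[6, 7, 1, 55], [6, 7, 1, 55], [6, 7, 1, 55]]
`print(lists[1])` → prints [6, 7, 1, 55]
`print(lists[2])` → prints [6, 7, 1, 55]
`print(shared)` → prints [6, 7, 1, 55]

Answer:
[6, 7, 1, 55]
[6, 7, 1, 55]
[6, 7, 1, 55]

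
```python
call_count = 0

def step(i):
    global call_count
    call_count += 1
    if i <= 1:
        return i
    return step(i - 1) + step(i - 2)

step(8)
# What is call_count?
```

Calls(i) = 1 + Calls(i-1) + Calls(i-2); Calls(0)=Calls(1)=1. For i=8 this gives 67.

Answer: 67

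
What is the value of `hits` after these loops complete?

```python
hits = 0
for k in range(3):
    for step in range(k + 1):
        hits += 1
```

Triangle: 1 + 2 + ... + 3
`hits` takes the values: 0 → 1 → 2 → 3 → 4 → 5 → 6

Answer: 6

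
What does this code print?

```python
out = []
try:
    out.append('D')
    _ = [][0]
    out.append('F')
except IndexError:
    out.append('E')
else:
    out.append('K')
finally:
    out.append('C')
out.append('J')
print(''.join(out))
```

Execution trace: 'D' (try body) → 'E' (except IndexError) → 'C' (finally) → 'J' (after the try/except). Output: DECJ

Answer: DECJ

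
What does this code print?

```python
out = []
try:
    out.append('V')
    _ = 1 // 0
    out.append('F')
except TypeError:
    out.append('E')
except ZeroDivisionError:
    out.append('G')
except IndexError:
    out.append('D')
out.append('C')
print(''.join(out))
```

Execution trace: 'V' (try body) → 'G' (except ZeroDivisionError) → 'C' (after the try/except). Output: VGC

Answer: VGC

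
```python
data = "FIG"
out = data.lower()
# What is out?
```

Trace:
`data = "FIG"` → data = 'FIG'
`out = data.lower()` → out = 'fig'
So out = 'fig'

Answer: 'fig'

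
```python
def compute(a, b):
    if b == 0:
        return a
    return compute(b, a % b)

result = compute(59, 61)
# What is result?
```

compute(59, 61) -> compute(61, 59) -> compute(59, 2) -> compute(2, 1) -> compute(1, 0) -> 1

Answer: 1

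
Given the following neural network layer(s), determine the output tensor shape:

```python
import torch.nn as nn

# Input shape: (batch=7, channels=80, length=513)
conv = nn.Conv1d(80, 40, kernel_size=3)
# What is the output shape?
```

Input: (7, 80, 513) -> Output: (7, 40, 511)

Answer: (7, 40, 511)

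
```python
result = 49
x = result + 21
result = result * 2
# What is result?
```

Trace:
`result = 49` → result = 49
`x = result + 21` → x = 70
`result = result * 2` → result = 98
So result = 98

Answer: 98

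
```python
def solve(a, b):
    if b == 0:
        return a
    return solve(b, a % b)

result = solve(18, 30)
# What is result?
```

solve(18, 30) -> solve(30, 18) -> solve(18, 12) -> solve(12, 6) -> solve(6, 0) -> 6

Answer: 6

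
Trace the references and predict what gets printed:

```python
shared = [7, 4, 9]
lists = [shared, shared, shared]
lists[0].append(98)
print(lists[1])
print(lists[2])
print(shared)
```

Key concept: list of same reference.
Step by step:
`shared = [7, 4, 9]` → shared = [7, 4, 9]
`lists = [shared, shared, shared]` → lists = [[7, 4, 9], [7, 4, 9], [7, 4, 9]]
`lists[0].append(98)` → shared = [7, 4, 9, 98]; lists = [[7, 4, 9, 98], [7, 4, 9, 98], [7, 4, 9, 98]]
`print(lists[1])` → prints [7, 4, 9, 98]
`print(lists[2])` → prints [7, 4, 9, 98]
`print(shared)` → prints [7, 4, 9, 98]

Answer:
[7, 4, 9, 98]
[7, 4, 9, 98]
[7, 4, 9, 98]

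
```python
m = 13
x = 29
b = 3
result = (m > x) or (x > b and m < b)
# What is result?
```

Trace:
`m = 13` → m = 13
`x = 29` → x = 29
`b = 3` → b = 3
`result = (m > x) or (x > b and m < b)` → result = False
So result = False

Answer: False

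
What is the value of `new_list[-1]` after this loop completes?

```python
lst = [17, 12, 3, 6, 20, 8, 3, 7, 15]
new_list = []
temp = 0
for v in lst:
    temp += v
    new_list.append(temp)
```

Cumulative sum ends at 91
`new_list` takes the values: [] → [17] → [17, 29] → [17, 29, 32] → [17, 29, 32, 38] → [17, 29, 32, 38, 58] → [17, 29, 32, 38, 58, 66] → [17, 29, 32, 38, 58, 66, 69] → [17, 29, 32, 38, 58, 66, 69, 76] → [17, 29, 32, 38, 58, 66, 69, 76, 91]
So `new_list[-1]` = 91

Answer: 91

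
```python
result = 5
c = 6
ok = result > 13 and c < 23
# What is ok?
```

Trace:
`result = 5` → result = 5
`c = 6` → c = 6
`ok = result > 13 and c < 23` → ok = False
So ok = False

Answer: False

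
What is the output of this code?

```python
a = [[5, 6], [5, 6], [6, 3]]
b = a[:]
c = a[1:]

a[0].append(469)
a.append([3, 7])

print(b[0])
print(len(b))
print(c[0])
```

Key concept: slice with nested mutation.
Step by step:
`a = [[5, 6], [5, 6], [6, 3]]` → a = [[5, 6], [5, 6], [6, 3]]
`b = a[:]` → b = [[5, 6], [5, 6], [6, 3]]
`c = a[1:]` → c = [[5, 6], [6, 3]]
`a[0].append(469)` → a = [[5, 6, 469], [5, 6], [6, 3]]; b = [[5, 6, 469], [5, 6], [6, 3]]
`a.append([3, 7])` → a = [[5, 6, 469], [5, 6], [6, 3], [3, 7]]
`print(b[0])` → prints [5, 6, 469]
`print(len(b))` → prints 3
`print(c[0])` → prints [5, 6]

Answer:
[5, 6, 469]
3
[5, 6]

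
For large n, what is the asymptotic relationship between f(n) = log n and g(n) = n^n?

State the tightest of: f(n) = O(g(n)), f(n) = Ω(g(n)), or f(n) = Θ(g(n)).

log n vs n^n: f(n) = O(g(n)) but not Ω(g(n)) — n^n grows strictly faster than log n.

Answer: f(n) = O(g(n)) but not Ω(g(n)) — n^n grows strictly faster than log n.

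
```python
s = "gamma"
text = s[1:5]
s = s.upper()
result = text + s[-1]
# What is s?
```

Trace:
`s = "gamma"` → s = 'gamma'
`text = s[1:5]` → text = 'amma'
`s = s.upper()` → s = 'GAMMA'
`result = text + s[-1]` → result = 'ammaA'
So s = 'GAMMA'

Answer: 'GAMMA'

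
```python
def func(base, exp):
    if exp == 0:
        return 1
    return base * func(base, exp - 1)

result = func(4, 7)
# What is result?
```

func(4, 7) = 4 * 4 * 4 * 4 * 4 * 4 * 4 = 16384

Answer: 16384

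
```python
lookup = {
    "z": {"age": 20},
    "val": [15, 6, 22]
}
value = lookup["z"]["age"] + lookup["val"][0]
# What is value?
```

Trace:
`lookup = { ...` → lookup = {'z': {'age': 20}, 'val': [15, 6, 22]}
`value = lookup["z"]["age"] + lookup["val"][0]` → value = 35
So value = 35

Answer: 35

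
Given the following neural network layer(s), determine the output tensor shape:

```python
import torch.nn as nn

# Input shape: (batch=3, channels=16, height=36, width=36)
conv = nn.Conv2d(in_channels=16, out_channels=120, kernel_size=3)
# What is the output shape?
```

Input: (3, 16, 36, 36) -> Output: (3, 120, 34, 34)

Answer: (3, 120, 34, 34)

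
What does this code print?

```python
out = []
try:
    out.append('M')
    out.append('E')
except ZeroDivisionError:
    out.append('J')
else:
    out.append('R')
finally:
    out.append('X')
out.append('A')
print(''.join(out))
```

Execution trace: 'M' (try body) → 'E' (try body, no exception) → 'R' (else) → 'X' (finally) → 'A' (after the try/except). Output: MERXA

Answer: MERXA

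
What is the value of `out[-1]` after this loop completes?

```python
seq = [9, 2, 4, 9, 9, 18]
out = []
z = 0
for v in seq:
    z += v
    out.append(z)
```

Cumulative sum ends at 51
`out` takes the values: [] → [9] → [9, 11] → [9, 11, 15] → [9, 11, 15, 24] → [9, 11, 15, 24, 33] → [9, 11, 15, 24, 33, 51]
So `out[-1]` = 51

Answer: 51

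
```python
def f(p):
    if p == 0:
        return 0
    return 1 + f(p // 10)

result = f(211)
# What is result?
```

Count of digits of 211: 3

Answer: 3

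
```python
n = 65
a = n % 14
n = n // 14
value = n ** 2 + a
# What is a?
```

Trace:
`n = 65` → n = 65
`a = n % 14` → a = 9
`n = n // 14` → n = 4
`value = n ** 2 + a` → value = 25
So a = 9

Answer: 9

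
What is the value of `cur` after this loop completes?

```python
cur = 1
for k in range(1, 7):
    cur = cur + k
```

Start at 1, add 1 through 6
`cur` takes the values: 1 → 2 → 4 → 7 → 11 → 16 → 22

Answer: 22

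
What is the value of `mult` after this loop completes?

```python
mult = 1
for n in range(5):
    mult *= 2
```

2^5 = 32
`mult` takes the values: 1 → 2 → 4 → 8 → 16 → 32

Answer: 32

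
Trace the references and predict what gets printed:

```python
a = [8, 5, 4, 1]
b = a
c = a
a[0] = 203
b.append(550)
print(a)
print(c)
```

Key concept: multiple aliases.
Step by step:
`a = [8, 5, 4, 1]` → a = [8, 5, 4, 1]
`b = a` → b = [8, 5, 4, 1] (same object as a)
`c = a` → c = [8, 5, 4, 1] (same object as a, b)
`a[0] = 203` → a = [203, 5, 4, 1] (same object as b, c); b = [203, 5, 4, 1] (same object as a, c); c = [203, 5, 4, 1] (same object as a, b)
`b.append(550)` → a = [203, 5, 4, 1, 550] (same object as b, c); b = [203, 5, 4, 1, 550] (same object as a, c); c = [203, 5, 4, 1, 550] (same object as a, b)
`print(a)` → prints [203, 5, 4, 1, 550]
`print(c)` → prints [203, 5, 4, 1, 550]

Answer:
[203, 5, 4, 1, 550]
[203, 5, 4, 1, 550]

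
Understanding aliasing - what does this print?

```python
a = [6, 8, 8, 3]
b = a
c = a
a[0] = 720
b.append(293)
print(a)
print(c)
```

Key concept: multiple aliases.
Step by step:
`a = [6, 8, 8, 3]` → a = [6, 8, 8, 3]
`b = a` → b = [6, 8, 8, 3] (same object as a)
`c = a` → c = [6, 8, 8, 3] (same object as a, b)
`a[0] = 720` → a = [720, 8, 8, 3] (same object as b, c); b = [720, 8, 8, 3] (same object as a, c); c = [720, 8, 8, 3] (same object as a, b)
`b.append(293)` → a = [720, 8, 8, 3, 293] (same object as b, c); b = [720, 8, 8, 3, 293] (same object as a, c); c = [720, 8, 8, 3, 293] (same object as a, b)
`print(a)` → prints [720, 8, 8, 3, 293]
`print(c)` → prints [720, 8, 8, 3, 293]

Answer:
[720, 8, 8, 3, 293]
[720, 8, 8, 3, 293]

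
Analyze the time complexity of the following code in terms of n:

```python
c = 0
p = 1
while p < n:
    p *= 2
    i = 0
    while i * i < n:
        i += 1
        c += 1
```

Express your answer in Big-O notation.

Each loop level contributes: log n × √n. Multiplying the contributions gives O(√n log n).

Answer: O(√n log n)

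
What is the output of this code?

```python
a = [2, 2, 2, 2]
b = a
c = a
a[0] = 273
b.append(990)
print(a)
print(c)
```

Key concept: multiple aliases.
Step by step:
`a = [2, 2, 2, 2]` → a = [2, 2, 2, 2]
`b = a` → b = [2, 2, 2, 2] (same object as a)
`c = a` → c = [2, 2, 2, 2] (same object as a, b)
`a[0] = 273` → a = [273, 2, 2, 2] (same object as b, c); b = [273, 2, 2, 2] (same object as a, c); c = [273, 2, 2, 2] (same object as a, b)
`b.append(990)` → a = [273, 2, 2, 2, 990] (same object as b, c); b = [273, 2, 2, 2, 990] (same object as a, c); c = [273, 2, 2, 2, 990] (same object as a, b)
`print(a)` → prints [273, 2, 2, 2, 990]
`print(c)` → prints [273, 2, 2, 2, 990]

Answer:
[273, 2, 2, 2, 990]
[273, 2, 2, 2, 990]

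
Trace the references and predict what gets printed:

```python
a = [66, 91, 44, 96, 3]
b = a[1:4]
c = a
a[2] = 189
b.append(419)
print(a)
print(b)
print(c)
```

Key concept: slice vs alias.
Step by step:
`a = [66, 91, 44, 96, 3]` → a = [66, 91, 44, 96, 3]
`b = a[1:4]` → b = [91, 44, 96]
`c = a` → c = [66, 91, 44, 96, 3] (same object as a)
`a[2] = 189` → a = [66, 91, 189, 96, 3] (same object as c); c = [66, 91, 189, 96, 3] (same object as a)
`b.append(419)` → b = [91, 44, 96, 419]
`print(a)` → prints [66, 91, 189, 96, 3]
`print(b)` → prints [91, 44, 96, 419]
`print(c)` → prints [66, 91, 189, 96, 3]

Answer:
[66, 91, 189, 96, 3]
[91, 44, 96, 419]
[66, 91, 189, 96, 3]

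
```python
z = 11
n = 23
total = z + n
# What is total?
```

Trace:
`z = 11` → z = 11
`n = 23` → n = 23
`total = z + n` → total = 34
So total = 34

Answer: 34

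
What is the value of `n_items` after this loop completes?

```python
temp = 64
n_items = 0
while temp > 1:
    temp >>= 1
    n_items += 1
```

Count right shifts until 1
`n_items` takes the values: 0 → 1 → 2 → 3 → 4 → 5 → 6

Answer: 6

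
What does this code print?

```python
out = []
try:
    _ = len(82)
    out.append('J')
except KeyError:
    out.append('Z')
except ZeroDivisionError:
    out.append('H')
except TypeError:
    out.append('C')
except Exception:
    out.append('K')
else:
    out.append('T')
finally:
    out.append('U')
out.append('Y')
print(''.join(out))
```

Execution trace: 'C' (except TypeError) → 'U' (finally) → 'Y' (after the try/except). Output: CUY

Answer: CUY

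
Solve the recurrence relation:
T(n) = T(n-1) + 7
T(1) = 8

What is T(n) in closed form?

Unrolling: T(n) = T(1) + 7·(n-1) = 8 + 7(n-1) = 7n + 1.

Answer: T(n) = 7n + 1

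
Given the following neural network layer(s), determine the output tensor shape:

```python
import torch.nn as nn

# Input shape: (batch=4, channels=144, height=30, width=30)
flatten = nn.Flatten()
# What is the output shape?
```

Input: (4, 144, 30, 30) -> Output: (4, 129600)

Answer: (4, 129600)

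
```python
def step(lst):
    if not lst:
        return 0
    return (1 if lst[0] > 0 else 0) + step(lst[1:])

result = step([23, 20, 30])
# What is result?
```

Count of positive elements in [23, 20, 30] = 3

Answer: 3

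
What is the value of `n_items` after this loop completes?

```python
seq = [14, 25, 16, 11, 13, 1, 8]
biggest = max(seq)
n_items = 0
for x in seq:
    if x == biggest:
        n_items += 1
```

Count of max value 25 in [14, 25, 16, 11, 13, 1, 8]
`n_items` takes the values: 0 → 1

Answer: 1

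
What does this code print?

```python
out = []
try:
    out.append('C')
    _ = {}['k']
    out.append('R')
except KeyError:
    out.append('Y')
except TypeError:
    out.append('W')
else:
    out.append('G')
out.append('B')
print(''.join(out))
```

Execution trace: 'C' (try body) → 'Y' (except KeyError) → 'B' (after the try/except). Output: CYB

Answer: CYB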